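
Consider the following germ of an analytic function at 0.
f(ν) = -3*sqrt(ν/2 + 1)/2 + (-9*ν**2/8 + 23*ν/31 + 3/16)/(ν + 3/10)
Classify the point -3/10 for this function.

The point is a pole of order 1.

The denominator factor ν + 3/10 vanishes at -3/10 and appears to the power 1; the numerator there equals -3381/24800, nonzero, and no other factor vanishes.
The branch terms are analytic at this point.
Hence a pole whose order is the multiplicity, 1.


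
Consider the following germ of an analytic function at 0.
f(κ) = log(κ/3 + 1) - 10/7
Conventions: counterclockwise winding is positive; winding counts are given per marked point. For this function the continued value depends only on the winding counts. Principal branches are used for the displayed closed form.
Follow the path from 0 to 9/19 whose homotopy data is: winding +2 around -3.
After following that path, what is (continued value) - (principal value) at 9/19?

Continued minus principal equals (4)*pi*i.

The rational part is single-valued and drops out of the difference; each branch term changes only by its own monodromy.
(1)*log(1 - κ/(-3)): each positive loop around -3 adds 2*pi*i to the log, so winding +2 contributes (1)*(2)*2*pi*i = (4)*pi*i.
Summing the contributions at κ = 9/19 gives (4)*pi*i.


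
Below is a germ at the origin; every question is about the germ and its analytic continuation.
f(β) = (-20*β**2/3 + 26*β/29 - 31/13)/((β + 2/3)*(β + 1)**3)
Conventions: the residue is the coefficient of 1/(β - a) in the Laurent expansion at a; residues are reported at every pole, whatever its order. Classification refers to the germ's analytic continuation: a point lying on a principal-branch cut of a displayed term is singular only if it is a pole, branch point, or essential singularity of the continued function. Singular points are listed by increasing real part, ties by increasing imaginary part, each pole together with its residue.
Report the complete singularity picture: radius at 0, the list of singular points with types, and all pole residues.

Denominator factor (β + 2/3): pole of order 1 at -2/3, modulus 2/3.
Denominator factor (β + 1)^3: pole of order 3 at -1, modulus 1.
The radius of convergence is the smallest modulus among the singular points: 2/3.
At the order-3 pole -1 set g(β) = (β - (-1))^3*f(β) = (-20*β**2/3 + 26*β/29 - 31/13)/(β + 2/3).
Order-3 pole: residue = g''(a)/2; g''(-1) = 121034/377, so the residue is 60517/377.
At the order-1 pole -2/3 set g(β) = (β - (-2/3))*f(β) = (-20*β**2/3 + 26*β/29 - 31/13)/(β + 1)**3.
Simple pole: residue = g(a) at a = -2/3, which is -60517/377.
List the singular points by increasing real part (a conjugate pair: the negative imaginary part first).

Radius of convergence at 0: 2/3.
At -1: a pole of order 3; residue 60517/377.
At -2/3: a pole of order 1; residue -60517/377.


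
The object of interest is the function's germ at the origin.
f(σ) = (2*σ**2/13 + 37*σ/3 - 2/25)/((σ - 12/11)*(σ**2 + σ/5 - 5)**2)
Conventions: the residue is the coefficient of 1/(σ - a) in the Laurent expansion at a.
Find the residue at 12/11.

At the order-1 pole 12/11 set g(σ) = (σ - (12/11))*f(σ) = (2*σ**2/13 + 37*σ/3 - 2/25)/(σ**2 + σ/5 - 5)**2.
Simple pole: residue = g(a) at a = 12/11, which is 64511634/61385077.

The residue is 64511634/61385077.


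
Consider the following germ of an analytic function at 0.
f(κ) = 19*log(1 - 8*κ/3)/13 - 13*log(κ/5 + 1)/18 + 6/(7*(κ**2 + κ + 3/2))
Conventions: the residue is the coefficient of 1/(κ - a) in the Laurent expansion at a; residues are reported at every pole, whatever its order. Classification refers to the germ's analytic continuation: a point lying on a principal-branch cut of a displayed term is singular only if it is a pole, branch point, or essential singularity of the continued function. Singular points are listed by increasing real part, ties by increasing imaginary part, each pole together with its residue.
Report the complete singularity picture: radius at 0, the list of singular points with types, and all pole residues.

Radius of convergence at 0: 3/8.
At -5: a logarithmic branch point.
At (-1/2) - ((1/2)*sqrt(5))*i: a pole of order 1; residue ((6/35)*sqrt(5))*i.
At (-1/2) + ((1/2)*sqrt(5))*i: a pole of order 1; residue -((6/35)*sqrt(5))*i.
At 3/8: a logarithmic branch point.

Denominator factor (κ**2 + κ + 3/2): discriminant -5, complex-conjugate roots (-1/2) + ((1/2)*sqrt(5))*i and (-1/2) - ((1/2)*sqrt(5))*i; poles of order 1, moduli (1/2)*sqrt(6) and (1/2)*sqrt(6).
Branch term (19/13)*log(1 - κ/(3/8)): its argument vanishes at κ = 3/8, a logarithmic branch point, modulus 3/8.
Branch term (-13/18)*log(1 - κ/(-5)): its argument vanishes at κ = -5, a logarithmic branch point, modulus 5.
The radius of convergence is the smallest modulus among the singular points: 3/8.
The branch terms are analytic at (-1/2) - ((1/2)*sqrt(5))*i and contribute nothing to the residue; only the rational part matters.
The factor κ**2 + κ + 3/2 splits as (κ - a)(κ - a') with a = (-1/2) - ((1/2)*sqrt(5))*i, a' = (-1/2) + ((1/2)*sqrt(5))*i. At the order-1 pole a set g(κ) = (κ - a)*(rational part) = [6/7] / (κ - a').
Simple pole: residue = g(a) at a = (-1/2) - ((1/2)*sqrt(5))*i, which is ((6/35)*sqrt(5))*i.
The branch terms are analytic at (-1/2) + ((1/2)*sqrt(5))*i and contribute nothing to the residue; only the rational part matters.
The factor κ**2 + κ + 3/2 splits as (κ - a)(κ - a') with a = (-1/2) + ((1/2)*sqrt(5))*i, a' = (-1/2) - ((1/2)*sqrt(5))*i. At the order-1 pole a set g(κ) = (κ - a)*(rational part) = [6/7] / (κ - a').
Simple pole: residue = g(a) at a = (-1/2) + ((1/2)*sqrt(5))*i, which is -((6/35)*sqrt(5))*i.
List the singular points by increasing real part (a conjugate pair: the negative imaginary part first).


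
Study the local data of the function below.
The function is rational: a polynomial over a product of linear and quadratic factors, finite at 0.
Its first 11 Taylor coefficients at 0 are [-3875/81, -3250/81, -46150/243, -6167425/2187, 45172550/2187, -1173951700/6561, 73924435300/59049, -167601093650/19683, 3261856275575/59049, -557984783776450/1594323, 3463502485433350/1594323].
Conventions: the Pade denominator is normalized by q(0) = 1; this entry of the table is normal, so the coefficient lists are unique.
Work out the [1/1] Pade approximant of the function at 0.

Taylor coefficients needed (read off): a_0 = -3875/81, a_1 = -3250/81, a_2 = -46150/243.
Write the denominator as Q(h) = 1 + q1*h. Requiring Q*f - P = O(h^3) with deg P <= 1 kills the coefficients of h^2..h^2 in Q*f:
  h^2: a_2 + q1*a_1 = 0, i.e. -46150/243 + (-3250/81)*q1 = 0.
Solving this linear system: q1 = -71/15.
The numerator is Q*f truncated at degree 1: P0 = a_0 = -3875/81; P1 = a_1 + q1*a_0 = 45275/243.

The Pade approximant has numerator coefficients [-3875/81, 45275/243]; denominator coefficients [1, -71/15].


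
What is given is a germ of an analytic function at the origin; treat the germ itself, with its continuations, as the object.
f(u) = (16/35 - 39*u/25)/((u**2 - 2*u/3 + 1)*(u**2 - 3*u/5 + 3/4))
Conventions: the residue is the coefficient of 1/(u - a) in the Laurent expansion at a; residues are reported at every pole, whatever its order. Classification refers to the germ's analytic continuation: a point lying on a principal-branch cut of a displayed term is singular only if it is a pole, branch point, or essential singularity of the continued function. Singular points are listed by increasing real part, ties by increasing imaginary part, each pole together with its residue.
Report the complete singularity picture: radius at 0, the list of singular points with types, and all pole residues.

Denominator factor (u**2 - 3*u/5 + 3/4): discriminant -66/25, complex-conjugate roots (3/10) + ((1/10)*sqrt(66))*i and (3/10) - ((1/10)*sqrt(66))*i; poles of order 1, moduli (1/2)*sqrt(3) and (1/2)*sqrt(3).
Denominator factor (u**2 - 2*u/3 + 1): discriminant -32/9, complex-conjugate roots (1/3) + ((2/3)*sqrt(2))*i and (1/3) - ((2/3)*sqrt(2))*i; poles of order 1, moduli 1 and 1.
The radius of convergence is the smallest modulus among the singular points: (1/2)*sqrt(3).
The factor u**2 - 3*u/5 + 3/4 splits as (u - a)(u - a') with a = (3/10) - ((1/10)*sqrt(66))*i, a' = (3/10) + ((1/10)*sqrt(66))*i. At the order-1 pole a set g(u) = (u - a)*f(u) = [(16/35 - 39*u/25)/(u**2 - 2*u/3 + 1)] / (u - a').
Simple pole: residue = g(a) at a = (3/10) - ((1/10)*sqrt(66))*i, which is (-1510/469) + ((463/5159)*sqrt(66))*i.
The factor u**2 - 3*u/5 + 3/4 splits as (u - a)(u - a') with a = (3/10) + ((1/10)*sqrt(66))*i, a' = (3/10) - ((1/10)*sqrt(66))*i. At the order-1 pole a set g(u) = (u - a)*f(u) = [(16/35 - 39*u/25)/(u**2 - 2*u/3 + 1)] / (u - a').
Simple pole: residue = g(a) at a = (3/10) + ((1/10)*sqrt(66))*i, which is (-1510/469) - ((463/5159)*sqrt(66))*i.
The factor u**2 - 2*u/3 + 1 splits as (u - a)(u - a') with a = (1/3) - ((2/3)*sqrt(2))*i, a' = (1/3) + ((2/3)*sqrt(2))*i. At the order-1 pole a set g(u) = (u - a)*f(u) = [(16/35 - 39*u/25)/(u**2 - 3*u/5 + 3/4)] / (u - a').
Simple pole: residue = g(a) at a = (1/3) - ((2/3)*sqrt(2))*i, which is (1510/469) - ((2461/4690)*sqrt(2))*i.
The factor u**2 - 2*u/3 + 1 splits as (u - a)(u - a') with a = (1/3) + ((2/3)*sqrt(2))*i, a' = (1/3) - ((2/3)*sqrt(2))*i. At the order-1 pole a set g(u) = (u - a)*f(u) = [(16/35 - 39*u/25)/(u**2 - 3*u/5 + 3/4)] / (u - a').
Simple pole: residue = g(a) at a = (1/3) + ((2/3)*sqrt(2))*i, which is (1510/469) + ((2461/4690)*sqrt(2))*i.
List the singular points by increasing real part (a conjugate pair: the negative imaginary part first).

Radius of convergence at 0: (1/2)*sqrt(3).
At (3/10) - ((1/10)*sqrt(66))*i: a pole of order 1; residue (-1510/469) + ((463/5159)*sqrt(66))*i.
At (3/10) + ((1/10)*sqrt(66))*i: a pole of order 1; residue (-1510/469) - ((463/5159)*sqrt(66))*i.
At (1/3) - ((2/3)*sqrt(2))*i: a pole of order 1; residue (1510/469) - ((2461/4690)*sqrt(2))*i.
At (1/3) + ((2/3)*sqrt(2))*i: a pole of order 1; residue (1510/469) + ((2461/4690)*sqrt(2))*i.


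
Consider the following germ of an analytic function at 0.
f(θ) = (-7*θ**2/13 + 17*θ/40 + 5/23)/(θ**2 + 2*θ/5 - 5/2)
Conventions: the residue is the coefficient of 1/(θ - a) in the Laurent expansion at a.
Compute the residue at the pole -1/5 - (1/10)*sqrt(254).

The factor θ**2 + 2*θ/5 - 5/2 splits as (θ - a)(θ - a') with a = -1/5 - (1/10)*sqrt(254), a' = -1/5 + (1/10)*sqrt(254). At the order-1 pole a set g(θ) = (θ - a)*f(θ) = [-7*θ**2/13 + 17*θ/40 + 5/23] / (θ - a').
Simple pole: residue = g(a) at a = -1/5 - (1/10)*sqrt(254), which is 333/1040 + (75159/3037840)*sqrt(254).

The residue is 333/1040 + (75159/3037840)*sqrt(254).


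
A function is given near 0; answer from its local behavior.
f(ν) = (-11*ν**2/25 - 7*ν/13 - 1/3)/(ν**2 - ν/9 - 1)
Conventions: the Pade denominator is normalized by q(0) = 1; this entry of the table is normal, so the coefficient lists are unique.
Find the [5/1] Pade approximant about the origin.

Taylor coefficients needed (expand at 0): a_0 = 1/3, a_1 = 176/351, a_2 = 56674/78975, a_3 = 299726/710775, a_4 = 4290868/6396975, a_5 = 19986938/57572775, a_6 = 65514674/103630995.
Write the denominator as Q(ν) = 1 + q1*ν. Requiring Q*f - P = O(ν^7) with deg P <= 5 kills the coefficients of ν^6..ν^6 in Q*f:
  ν^6: a_6 + q1*a_5 = 0, i.e. 65514674/103630995 + (19986938/57572775)*q1 = 0.
Solving this linear system: q1 = -163786685/89941221.
The numerator is Q*f truncated at degree 5: P0 = a_0 = 1/3; P1 = a_1 + q1*a_0 = -13717643/129915097; P2 = a_2 + q1*a_1 = -634944658/3247877425; P3 = a_3 + q1*a_2 = -2874780108/3247877425; P4 = a_4 + q1*a_3 = -315524646/3247877425; P5 = a_5 + q1*a_4 = -2839721814/3247877425.

The Pade approximant has numerator coefficients [1/3, -13717643/129915097, -634944658/3247877425, -2874780108/3247877425, -315524646/3247877425, -2839721814/3247877425]; denominator coefficients [1, -163786685/89941221].


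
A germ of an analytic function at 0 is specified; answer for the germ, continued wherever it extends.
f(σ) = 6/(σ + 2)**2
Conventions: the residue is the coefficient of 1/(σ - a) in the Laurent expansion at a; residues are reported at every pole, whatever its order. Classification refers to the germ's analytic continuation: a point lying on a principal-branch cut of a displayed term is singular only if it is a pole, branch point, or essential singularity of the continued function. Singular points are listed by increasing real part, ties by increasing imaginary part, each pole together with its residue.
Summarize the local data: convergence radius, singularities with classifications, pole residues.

Denominator factor (σ + 2)^2: pole of order 2 at -2, modulus 2.
The radius of convergence is the smallest modulus among the singular points: 2.
At the order-2 pole -2 set g(σ) = (σ - (-2))^2*f(σ) = 6.
Order-2 pole: residue = g'(a); g'(-2) = 0, so the residue is 0.

Radius of convergence at 0: 2.
At -2: a pole of order 2; residue 0.


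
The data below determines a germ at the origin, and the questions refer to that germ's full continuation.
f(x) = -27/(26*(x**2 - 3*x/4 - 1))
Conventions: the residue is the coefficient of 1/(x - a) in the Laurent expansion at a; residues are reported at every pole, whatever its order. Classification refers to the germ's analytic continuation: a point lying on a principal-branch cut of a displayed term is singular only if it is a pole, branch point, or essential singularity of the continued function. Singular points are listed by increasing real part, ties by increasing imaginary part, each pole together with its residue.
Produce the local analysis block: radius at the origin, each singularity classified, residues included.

Radius of convergence at 0: -3/8 + (1/8)*sqrt(73).
At 3/8 - (1/8)*sqrt(73): a pole of order 1; residue (54/949)*sqrt(73).
At 3/8 + (1/8)*sqrt(73): a pole of order 1; residue -(54/949)*sqrt(73).

Denominator factor (x**2 - 3*x/4 - 1): discriminant 73/16, real irrational roots 3/8 + (1/8)*sqrt(73) and 3/8 - (1/8)*sqrt(73); poles of order 1, moduli 3/8 + (1/8)*sqrt(73) and -3/8 + (1/8)*sqrt(73).
The radius of convergence is the smallest modulus among the singular points: -3/8 + (1/8)*sqrt(73).
The factor x**2 - 3*x/4 - 1 splits as (x - a)(x - a') with a = 3/8 - (1/8)*sqrt(73), a' = 3/8 + (1/8)*sqrt(73). At the order-1 pole a set g(x) = (x - a)*f(x) = [-27/26] / (x - a').
Simple pole: residue = g(a) at a = 3/8 - (1/8)*sqrt(73), which is (54/949)*sqrt(73).
The factor x**2 - 3*x/4 - 1 splits as (x - a)(x - a') with a = 3/8 + (1/8)*sqrt(73), a' = 3/8 - (1/8)*sqrt(73). At the order-1 pole a set g(x) = (x - a)*f(x) = [-27/26] / (x - a').
Simple pole: residue = g(a) at a = 3/8 + (1/8)*sqrt(73), which is -(54/949)*sqrt(73).
List the singular points by increasing real part (a conjugate pair: the negative imaginary part first).


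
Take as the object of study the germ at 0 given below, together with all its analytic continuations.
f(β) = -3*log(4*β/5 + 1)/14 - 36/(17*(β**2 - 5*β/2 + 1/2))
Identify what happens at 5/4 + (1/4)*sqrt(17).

The point is a pole of order 1.

The denominator factor β**2 - 5*β/2 + 1/2 vanishes at 5/4 + (1/4)*sqrt(17) and appears to the power 1; the numerator there equals -36/17, nonzero, and no other factor vanishes.
The branch terms are analytic at this point.
Hence a pole whose order is the multiplicity, 1.


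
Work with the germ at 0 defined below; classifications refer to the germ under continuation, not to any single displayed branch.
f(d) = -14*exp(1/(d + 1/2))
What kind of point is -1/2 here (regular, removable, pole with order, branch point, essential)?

The point is an essential singularity.

The exponent 1/(d - (-1/2)) has a pole at -1/2, so exp(1/(d - (-1/2))) takes every nonzero value near it: an essential singularity (not a pole of any order).


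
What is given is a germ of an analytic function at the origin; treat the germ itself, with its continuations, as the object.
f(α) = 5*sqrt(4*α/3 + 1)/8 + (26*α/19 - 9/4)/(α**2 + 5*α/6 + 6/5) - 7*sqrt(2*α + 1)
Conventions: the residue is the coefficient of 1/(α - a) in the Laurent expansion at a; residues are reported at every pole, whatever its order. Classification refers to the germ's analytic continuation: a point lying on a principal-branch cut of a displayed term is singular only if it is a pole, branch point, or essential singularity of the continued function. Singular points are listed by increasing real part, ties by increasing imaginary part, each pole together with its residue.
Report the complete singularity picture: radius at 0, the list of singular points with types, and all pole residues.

Denominator factor (α**2 + 5*α/6 + 6/5): discriminant -739/180, complex-conjugate roots (-5/12) + ((1/60)*sqrt(3695))*i and (-5/12) - ((1/60)*sqrt(3695))*i; poles of order 1, moduli (1/5)*sqrt(30) and (1/5)*sqrt(30).
Branch term (5/8)*sqrt(1 - α/(-3/4)): its argument vanishes at α = -3/4, a square-root branch point, modulus 3/4.
Branch term (-7)*sqrt(1 - α/(-1/2)): its argument vanishes at α = -1/2, a square-root branch point, modulus 1/2.
The radius of convergence is the smallest modulus among the singular points: 1/2.
The branch terms are analytic at (-5/12) - ((1/60)*sqrt(3695))*i and contribute nothing to the residue; only the rational part matters.
The factor α**2 + 5*α/6 + 6/5 splits as (α - a)(α - a') with a = (-5/12) - ((1/60)*sqrt(3695))*i, a' = (-5/12) + ((1/60)*sqrt(3695))*i. At the order-1 pole a set g(α) = (α - a)*(rational part) = [26*α/19 - 9/4] / (α - a').
Simple pole: residue = g(a) at a = (-5/12) - ((1/60)*sqrt(3695))*i, which is (13/19) - ((643/28082)*sqrt(3695))*i.
The branch terms are analytic at (-5/12) + ((1/60)*sqrt(3695))*i and contribute nothing to the residue; only the rational part matters.
The factor α**2 + 5*α/6 + 6/5 splits as (α - a)(α - a') with a = (-5/12) + ((1/60)*sqrt(3695))*i, a' = (-5/12) - ((1/60)*sqrt(3695))*i. At the order-1 pole a set g(α) = (α - a)*(rational part) = [26*α/19 - 9/4] / (α - a').
Simple pole: residue = g(a) at a = (-5/12) + ((1/60)*sqrt(3695))*i, which is (13/19) + ((643/28082)*sqrt(3695))*i.
List the singular points by increasing real part (a conjugate pair: the negative imaginary part first).

Radius of convergence at 0: 1/2.
At -3/4: an algebraic (square-root) branch point.
At -1/2: an algebraic (square-root) branch point.
At (-5/12) - ((1/60)*sqrt(3695))*i: a pole of order 1; residue (13/19) - ((643/28082)*sqrt(3695))*i.
At (-5/12) + ((1/60)*sqrt(3695))*i: a pole of order 1; residue (13/19) + ((643/28082)*sqrt(3695))*i.


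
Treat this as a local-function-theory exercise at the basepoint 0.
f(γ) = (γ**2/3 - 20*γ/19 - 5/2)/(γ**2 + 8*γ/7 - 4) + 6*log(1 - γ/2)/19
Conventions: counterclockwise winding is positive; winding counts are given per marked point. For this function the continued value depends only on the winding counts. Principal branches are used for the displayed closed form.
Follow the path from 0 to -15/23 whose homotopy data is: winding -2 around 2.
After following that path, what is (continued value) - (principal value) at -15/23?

The rational part is single-valued and drops out of the difference; each branch term changes only by its own monodromy.
(6/19)*log(1 - γ/(2)): each positive loop around 2 adds 2*pi*i to the log, so winding -2 contributes (6/19)*(-2)*2*pi*i = -(24/19)*pi*i.
Summing the contributions at γ = -15/23 gives -(24/19)*pi*i.

Continued minus principal equals -(24/19)*pi*i.


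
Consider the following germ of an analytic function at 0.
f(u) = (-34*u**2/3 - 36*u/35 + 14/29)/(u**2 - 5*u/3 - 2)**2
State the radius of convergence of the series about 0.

Denominator factor (u**2 - 5*u/3 - 2)^2: discriminant 97/9, real irrational roots 5/6 + (1/6)*sqrt(97) and 5/6 - (1/6)*sqrt(97); poles of order 2, moduli 5/6 + (1/6)*sqrt(97) and -5/6 + (1/6)*sqrt(97).
The radius of convergence is the smallest modulus among the singular points: -5/6 + (1/6)*sqrt(97).

The radius of convergence is -5/6 + (1/6)*sqrt(97).


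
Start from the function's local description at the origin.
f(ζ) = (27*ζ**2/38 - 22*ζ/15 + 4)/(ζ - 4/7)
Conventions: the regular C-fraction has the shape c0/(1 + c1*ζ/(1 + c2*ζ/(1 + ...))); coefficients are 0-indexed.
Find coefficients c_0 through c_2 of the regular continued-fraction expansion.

The regular C-fraction coefficients are [-7, -83/60, -11711/23655].

Taylor coefficients (expand at 0): a_0 = -7, a_1 = -581/60, a_2 = -82943/4560.
c0 = a_0 = -7. Peel one level at a time: if S = 1 + c*ζ/S' with S'(0) = 1, then c is the ζ-coefficient of S and S' = c*ζ/(S - 1).
S_1 = c0/f = 1 + (-83/60)*ζ + (-11711/17100)*ζ^2 + ...; c1 = -83/60.
S_2 = c1*ζ/(S_1 - 1) = 1 + (-11711/23655)*ζ + ...; c2 = -11711/23655.


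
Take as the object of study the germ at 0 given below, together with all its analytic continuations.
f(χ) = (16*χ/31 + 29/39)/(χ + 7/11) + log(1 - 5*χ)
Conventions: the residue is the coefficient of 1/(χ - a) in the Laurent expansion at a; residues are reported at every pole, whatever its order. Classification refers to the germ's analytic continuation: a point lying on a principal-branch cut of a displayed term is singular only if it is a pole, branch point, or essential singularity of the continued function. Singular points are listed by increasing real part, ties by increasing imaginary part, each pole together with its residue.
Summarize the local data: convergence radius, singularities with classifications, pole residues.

Denominator factor (χ + 7/11): pole of order 1 at -7/11, modulus 7/11.
Branch term (1)*log(1 - χ/(1/5)): its argument vanishes at χ = 1/5, a logarithmic branch point, modulus 1/5.
The radius of convergence is the smallest modulus among the singular points: 1/5.
The branch term is analytic at -7/11 and contributes nothing to the residue; only the rational part matters.
At the order-1 pole -7/11 set g(χ) = (χ - (-7/11))*(rational part) = 16*χ/31 + 29/39.
Simple pole: residue = g(a) at a = -7/11, which is 5521/13299.
List the singular points by increasing real part (a conjugate pair: the negative imaginary part first).

Radius of convergence at 0: 1/5.
At -7/11: a pole of order 1; residue 5521/13299.
At 1/5: a logarithmic branch point.


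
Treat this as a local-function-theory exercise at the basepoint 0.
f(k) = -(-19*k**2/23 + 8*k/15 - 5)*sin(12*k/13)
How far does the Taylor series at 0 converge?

The factor -sin(12*k/13) is entire and contributes no finite singular point.
The polynomial part has no poles.
No finite singular points: the Taylor series at 0 converges everywhere.

The radius of convergence is infinite.


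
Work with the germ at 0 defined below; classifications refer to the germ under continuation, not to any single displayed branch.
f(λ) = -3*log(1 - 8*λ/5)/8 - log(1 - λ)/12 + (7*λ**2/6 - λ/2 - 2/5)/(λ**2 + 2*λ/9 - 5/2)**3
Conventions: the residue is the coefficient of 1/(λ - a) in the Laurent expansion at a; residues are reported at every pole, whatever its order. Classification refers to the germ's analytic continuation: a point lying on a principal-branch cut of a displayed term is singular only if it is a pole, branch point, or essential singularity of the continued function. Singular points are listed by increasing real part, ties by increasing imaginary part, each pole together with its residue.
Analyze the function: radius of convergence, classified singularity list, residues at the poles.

Radius of convergence at 0: 5/8.
At -1/9 - (1/18)*sqrt(814): a pole of order 3; residue (4630851/5393531440)*sqrt(814).
At 5/8: a logarithmic branch point.
At 1: a logarithmic branch point.
At -1/9 + (1/18)*sqrt(814): a pole of order 3; residue -(4630851/5393531440)*sqrt(814).

Denominator factor (λ**2 + 2*λ/9 - 5/2)^3: discriminant 814/81, real irrational roots -1/9 + (1/18)*sqrt(814) and -1/9 - (1/18)*sqrt(814); poles of order 3, moduli -1/9 + (1/18)*sqrt(814) and 1/9 + (1/18)*sqrt(814).
Branch term (-1/12)*log(1 - λ/(1)): its argument vanishes at λ = 1, a logarithmic branch point, modulus 1.
Branch term (-3/8)*log(1 - λ/(5/8)): its argument vanishes at λ = 5/8, a logarithmic branch point, modulus 5/8.
The radius of convergence is the smallest modulus among the singular points: 5/8.
The branch terms are analytic at -1/9 - (1/18)*sqrt(814) and contribute nothing to the residue; only the rational part matters.
The factor λ**2 + 2*λ/9 - 5/2 splits as (λ - a)(λ - a') with a = -1/9 - (1/18)*sqrt(814), a' = -1/9 + (1/18)*sqrt(814). At the order-3 pole a set g(λ) = (λ - a)^3*(rational part) = [7*λ**2/6 - λ/2 - 2/5] / (λ - a')^3.
Order-3 pole: residue = g''(a)/2; g''(-1/9 - (1/18)*sqrt(814)) = (4630851/2696765720)*sqrt(814), so the residue is (4630851/5393531440)*sqrt(814).
The branch terms are analytic at -1/9 + (1/18)*sqrt(814) and contribute nothing to the residue; only the rational part matters.
The factor λ**2 + 2*λ/9 - 5/2 splits as (λ - a)(λ - a') with a = -1/9 + (1/18)*sqrt(814), a' = -1/9 - (1/18)*sqrt(814). At the order-3 pole a set g(λ) = (λ - a)^3*(rational part) = [7*λ**2/6 - λ/2 - 2/5] / (λ - a')^3.
Order-3 pole: residue = g''(a)/2; g''(-1/9 + (1/18)*sqrt(814)) = -(4630851/2696765720)*sqrt(814), so the residue is -(4630851/5393531440)*sqrt(814).
List the singular points by increasing real part (a conjugate pair: the negative imaginary part first).


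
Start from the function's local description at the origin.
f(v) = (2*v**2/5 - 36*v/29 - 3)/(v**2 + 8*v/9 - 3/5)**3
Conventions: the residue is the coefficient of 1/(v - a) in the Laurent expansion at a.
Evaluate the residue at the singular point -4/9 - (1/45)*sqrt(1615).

The residue is (317945331/15635995888)*sqrt(1615).

The factor v**2 + 8*v/9 - 3/5 splits as (v - a)(v - a') with a = -4/9 - (1/45)*sqrt(1615), a' = -4/9 + (1/45)*sqrt(1615). At the order-3 pole a set g(v) = (v - a)^3*f(v) = [2*v**2/5 - 36*v/29 - 3] / (v - a')^3.
Order-3 pole: residue = g''(a)/2; g''(-4/9 - (1/45)*sqrt(1615)) = (317945331/7817997944)*sqrt(1615), so the residue is (317945331/15635995888)*sqrt(1615).


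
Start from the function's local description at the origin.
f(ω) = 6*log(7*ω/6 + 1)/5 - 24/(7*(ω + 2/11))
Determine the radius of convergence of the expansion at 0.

The radius of convergence is 2/11.

Denominator factor (ω + 2/11): pole of order 1 at -2/11, modulus 2/11.
Branch term (6/5)*log(1 - ω/(-6/7)): its argument vanishes at ω = -6/7, a logarithmic branch point, modulus 6/7.
The radius of convergence is the smallest modulus among the singular points: 2/11.


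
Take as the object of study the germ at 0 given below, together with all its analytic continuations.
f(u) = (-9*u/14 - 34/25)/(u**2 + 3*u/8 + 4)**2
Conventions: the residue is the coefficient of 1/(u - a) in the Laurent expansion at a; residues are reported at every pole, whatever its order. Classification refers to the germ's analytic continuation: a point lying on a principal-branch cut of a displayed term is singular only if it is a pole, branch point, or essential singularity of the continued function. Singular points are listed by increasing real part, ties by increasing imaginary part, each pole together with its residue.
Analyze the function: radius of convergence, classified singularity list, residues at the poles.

Radius of convergence at 0: 2.
At (-3/16) - ((1/16)*sqrt(1015))*i: a pole of order 2; residue -((222112/180289375)*sqrt(1015))*i.
At (-3/16) + ((1/16)*sqrt(1015))*i: a pole of order 2; residue ((222112/180289375)*sqrt(1015))*i.

Denominator factor (u**2 + 3*u/8 + 4)^2: discriminant -1015/64, complex-conjugate roots (-3/16) + ((1/16)*sqrt(1015))*i and (-3/16) - ((1/16)*sqrt(1015))*i; poles of order 2, moduli 2 and 2.
The radius of convergence is the smallest modulus among the singular points: 2.
The factor u**2 + 3*u/8 + 4 splits as (u - a)(u - a') with a = (-3/16) - ((1/16)*sqrt(1015))*i, a' = (-3/16) + ((1/16)*sqrt(1015))*i. At the order-2 pole a set g(u) = (u - a)^2*f(u) = [-9*u/14 - 34/25] / (u - a')^2.
Order-2 pole: residue = g'(a); g'((-3/16) - ((1/16)*sqrt(1015))*i) = -((222112/180289375)*sqrt(1015))*i, so the residue is -((222112/180289375)*sqrt(1015))*i.
The factor u**2 + 3*u/8 + 4 splits as (u - a)(u - a') with a = (-3/16) + ((1/16)*sqrt(1015))*i, a' = (-3/16) - ((1/16)*sqrt(1015))*i. At the order-2 pole a set g(u) = (u - a)^2*f(u) = [-9*u/14 - 34/25] / (u - a')^2.
Order-2 pole: residue = g'(a); g'((-3/16) + ((1/16)*sqrt(1015))*i) = ((222112/180289375)*sqrt(1015))*i, so the residue is ((222112/180289375)*sqrt(1015))*i.
List the singular points by increasing real part (a conjugate pair: the negative imaginary part first).


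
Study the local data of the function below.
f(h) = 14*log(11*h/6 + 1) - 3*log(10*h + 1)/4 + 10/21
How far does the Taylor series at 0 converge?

The radius of convergence is 1/10.

Branch term (14)*log(1 - h/(-6/11)): its argument vanishes at h = -6/11, a logarithmic branch point, modulus 6/11.
Branch term (-3/4)*log(1 - h/(-1/10)): its argument vanishes at h = -1/10, a logarithmic branch point, modulus 1/10.
The radius of convergence is the smallest modulus among the singular points: 1/10.


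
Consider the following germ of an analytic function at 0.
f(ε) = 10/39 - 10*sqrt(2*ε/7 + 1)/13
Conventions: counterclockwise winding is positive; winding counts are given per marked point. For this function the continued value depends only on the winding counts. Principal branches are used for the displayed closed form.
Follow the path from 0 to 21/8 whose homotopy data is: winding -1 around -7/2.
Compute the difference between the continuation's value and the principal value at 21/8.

The rational part is single-valued and drops out of the difference; each branch term changes only by its own monodromy.
(-10/13)*sqrt(1 - ε/(-7/2)): winding -1 is odd, the square root flips sign, contributing -2*(-10/13)*sqrt(1 - (21/8)/(-7/2)) = -2*(-10/13)*sqrt(7/4) = (10/13)*sqrt(7).
Summing the contributions at ε = 21/8 gives (10/13)*sqrt(7).

Continued minus principal equals (10/13)*sqrt(7).


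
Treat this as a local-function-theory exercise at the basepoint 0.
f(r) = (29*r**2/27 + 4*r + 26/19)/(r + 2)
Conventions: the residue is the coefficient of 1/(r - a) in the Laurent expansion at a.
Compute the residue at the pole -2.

At the order-1 pole -2 set g(r) = (r - (-2))*f(r) = 29*r**2/27 + 4*r + 26/19.
Simple pole: residue = g(a) at a = -2, which is -1198/513.

The residue is -1198/513.


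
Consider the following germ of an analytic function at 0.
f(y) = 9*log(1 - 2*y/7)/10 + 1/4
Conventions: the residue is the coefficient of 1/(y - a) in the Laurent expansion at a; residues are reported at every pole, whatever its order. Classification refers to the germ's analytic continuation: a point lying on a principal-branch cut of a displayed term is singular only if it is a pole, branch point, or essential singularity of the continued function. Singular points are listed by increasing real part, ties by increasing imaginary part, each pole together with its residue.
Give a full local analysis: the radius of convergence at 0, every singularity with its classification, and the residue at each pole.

Radius of convergence at 0: 7/2.
At 7/2: a logarithmic branch point.

Branch term (9/10)*log(1 - y/(7/2)): its argument vanishes at y = 7/2, a logarithmic branch point, modulus 7/2.
The radius of convergence is the smallest modulus among the singular points: 7/2.


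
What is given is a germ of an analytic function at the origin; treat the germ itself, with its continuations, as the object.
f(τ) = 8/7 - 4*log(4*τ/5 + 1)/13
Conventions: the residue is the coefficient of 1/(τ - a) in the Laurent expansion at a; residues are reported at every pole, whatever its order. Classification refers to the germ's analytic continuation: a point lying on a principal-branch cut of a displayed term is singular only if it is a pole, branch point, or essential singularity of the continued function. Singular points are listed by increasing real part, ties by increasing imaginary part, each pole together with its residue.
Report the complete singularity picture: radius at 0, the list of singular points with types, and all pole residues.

Branch term (-4/13)*log(1 - τ/(-5/4)): its argument vanishes at τ = -5/4, a logarithmic branch point, modulus 5/4.
The radius of convergence is the smallest modulus among the singular points: 5/4.

Radius of convergence at 0: 5/4.
At -5/4: a logarithmic branch point.


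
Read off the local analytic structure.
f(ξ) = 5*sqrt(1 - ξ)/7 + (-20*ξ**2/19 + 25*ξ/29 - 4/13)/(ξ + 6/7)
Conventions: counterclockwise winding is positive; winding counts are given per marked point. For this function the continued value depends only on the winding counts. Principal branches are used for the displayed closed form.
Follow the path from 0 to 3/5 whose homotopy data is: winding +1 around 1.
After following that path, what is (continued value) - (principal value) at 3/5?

Continued minus principal equals -(2/7)*sqrt(10).

The rational part is single-valued and drops out of the difference; each branch term changes only by its own monodromy.
(5/7)*sqrt(1 - ξ/(1)): winding +1 is odd, the square root flips sign, contributing -2*(5/7)*sqrt(1 - (3/5)/(1)) = -2*(5/7)*sqrt(2/5) = -(2/7)*sqrt(10).
Summing the contributions at ξ = 3/5 gives -(2/7)*sqrt(10).


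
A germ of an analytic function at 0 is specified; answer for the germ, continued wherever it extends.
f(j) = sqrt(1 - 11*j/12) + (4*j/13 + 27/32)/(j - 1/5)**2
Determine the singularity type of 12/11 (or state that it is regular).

The point is an algebraic (square-root) branch point.

The term (1)*sqrt(1 - j/(12/11)) has argument 1 - 12/11/(12/11) = 0 at 12/11: a square-root (algebraic, two-sheeted) branch point; the remaining terms are analytic or single-valued there.


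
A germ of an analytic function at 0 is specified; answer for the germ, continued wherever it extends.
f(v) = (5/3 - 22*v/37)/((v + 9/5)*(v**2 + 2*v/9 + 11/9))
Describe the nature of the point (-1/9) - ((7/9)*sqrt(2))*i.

The denominator factor v**2 + 2*v/9 + 11/9 vanishes at (-1/9) - ((7/9)*sqrt(2))*i and appears to the power 1; the numerator there equals (577/333) + ((154/333)*sqrt(2))*i, nonzero, and no other factor vanishes.
Hence a pole whose order is the multiplicity, 1.

The point is a pole of order 1.


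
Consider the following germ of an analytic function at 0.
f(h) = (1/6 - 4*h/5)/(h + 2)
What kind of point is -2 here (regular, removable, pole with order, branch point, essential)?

The point is a pole of order 1.

The denominator factor h + 2 vanishes at -2 and appears to the power 1; the numerator there equals 53/30, nonzero, and no other factor vanishes.
Hence a pole whose order is the multiplicity, 1.


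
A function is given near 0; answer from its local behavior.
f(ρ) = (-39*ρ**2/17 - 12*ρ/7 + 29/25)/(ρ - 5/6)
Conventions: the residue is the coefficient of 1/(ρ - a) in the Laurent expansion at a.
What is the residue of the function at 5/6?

At the order-1 pole 5/6 set g(ρ) = (ρ - (5/6))*f(ρ) = -39*ρ**2/17 - 12*ρ/7 + 29/25.
Simple pole: residue = g(a) at a = 5/6, which is -66463/35700.

The residue is -66463/35700.


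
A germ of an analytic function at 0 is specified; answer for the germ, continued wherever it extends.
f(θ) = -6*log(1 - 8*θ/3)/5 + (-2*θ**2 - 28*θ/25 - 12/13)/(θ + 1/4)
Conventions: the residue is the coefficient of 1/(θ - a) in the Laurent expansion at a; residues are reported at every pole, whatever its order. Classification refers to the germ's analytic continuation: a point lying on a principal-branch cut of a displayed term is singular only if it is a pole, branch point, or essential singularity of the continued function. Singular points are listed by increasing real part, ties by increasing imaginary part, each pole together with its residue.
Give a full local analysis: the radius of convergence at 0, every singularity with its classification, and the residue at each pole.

Denominator factor (θ + 1/4): pole of order 1 at -1/4, modulus 1/4.
Branch term (-6/5)*log(1 - θ/(3/8)): its argument vanishes at θ = 3/8, a logarithmic branch point, modulus 3/8.
The radius of convergence is the smallest modulus among the singular points: 1/4.
The branch term is analytic at -1/4 and contributes nothing to the residue; only the rational part matters.
At the order-1 pole -1/4 set g(θ) = (θ - (-1/4))*(rational part) = -2*θ**2 - 28*θ/25 - 12/13.
Simple pole: residue = g(a) at a = -1/4, which is -1997/2600.
List the singular points by increasing real part (a conjugate pair: the negative imaginary part first).

Radius of convergence at 0: 1/4.
At -1/4: a pole of order 1; residue -1997/2600.
At 3/8: a logarithmic branch point.


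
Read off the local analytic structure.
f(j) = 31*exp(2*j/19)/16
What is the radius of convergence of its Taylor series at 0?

The factor exp(2*j/19) is entire and contributes no finite singular point.
The polynomial part has no poles.
No finite singular points: the Taylor series at 0 converges everywhere.

The radius of convergence is infinite.


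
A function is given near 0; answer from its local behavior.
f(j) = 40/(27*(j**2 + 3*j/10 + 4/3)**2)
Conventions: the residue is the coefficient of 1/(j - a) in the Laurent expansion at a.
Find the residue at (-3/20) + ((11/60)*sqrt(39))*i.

The factor j**2 + 3*j/10 + 4/3 splits as (j - a)(j - a') with a = (-3/20) + ((11/60)*sqrt(39))*i, a' = (-3/20) - ((11/60)*sqrt(39))*i. At the order-2 pole a set g(j) = (j - a)^2*f(j) = [40/27] / (j - a')^2.
Order-2 pole: residue = g'(a); g'((-3/20) + ((11/60)*sqrt(39))*i) = -((80000/2024451)*sqrt(39))*i, so the residue is -((80000/2024451)*sqrt(39))*i.

The residue is -((80000/2024451)*sqrt(39))*i.


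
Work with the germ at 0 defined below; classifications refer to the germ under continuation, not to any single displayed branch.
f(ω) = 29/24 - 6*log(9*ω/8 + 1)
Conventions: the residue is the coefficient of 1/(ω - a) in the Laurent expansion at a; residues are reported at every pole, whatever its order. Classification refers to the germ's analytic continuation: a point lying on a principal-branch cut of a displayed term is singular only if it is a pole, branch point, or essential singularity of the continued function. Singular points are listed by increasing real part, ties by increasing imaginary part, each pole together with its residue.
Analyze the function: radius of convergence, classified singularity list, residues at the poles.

Branch term (-6)*log(1 - ω/(-8/9)): its argument vanishes at ω = -8/9, a logarithmic branch point, modulus 8/9.
The radius of convergence is the smallest modulus among the singular points: 8/9.

Radius of convergence at 0: 8/9.
At -8/9: a logarithmic branch point.


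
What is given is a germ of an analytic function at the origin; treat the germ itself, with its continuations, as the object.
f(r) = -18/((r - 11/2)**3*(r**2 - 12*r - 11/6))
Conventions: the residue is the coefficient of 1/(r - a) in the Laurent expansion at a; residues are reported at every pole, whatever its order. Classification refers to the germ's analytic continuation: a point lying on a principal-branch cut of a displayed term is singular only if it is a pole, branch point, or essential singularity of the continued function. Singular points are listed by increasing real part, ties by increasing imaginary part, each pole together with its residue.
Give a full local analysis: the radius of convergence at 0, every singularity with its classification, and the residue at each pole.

Denominator factor (r**2 - 12*r - 11/6): discriminant 454/3, real irrational roots 6 + (1/6)*sqrt(1362) and 6 - (1/6)*sqrt(1362); poles of order 1, moduli 6 + (1/6)*sqrt(1362) and -6 + (1/6)*sqrt(1362).
Denominator factor (r - 11/2)^3: pole of order 3 at 11/2, modulus 11/2.
The radius of convergence is the smallest modulus among the singular points: -6 + (1/6)*sqrt(1362).
The factor r**2 - 12*r - 11/6 splits as (r - a)(r - a') with a = 6 - (1/6)*sqrt(1362), a' = 6 + (1/6)*sqrt(1362). At the order-1 pole a set g(r) = (r - a)*f(r) = [-18/(r - 11/2)**3] / (r - a').
Simple pole: residue = g(a) at a = 6 - (1/6)*sqrt(1362), which is -600048/91733851 - (884520/20823584177)*sqrt(1362).
At the order-3 pole 11/2 set g(r) = (r - (11/2))^3*f(r) = -18/(r**2 - 12*r - 11/6).
Order-3 pole: residue = g''(a)/2; g''(11/2) = 2400192/91733851, so the residue is 1200096/91733851.
The factor r**2 - 12*r - 11/6 splits as (r - a)(r - a') with a = 6 + (1/6)*sqrt(1362), a' = 6 - (1/6)*sqrt(1362). At the order-1 pole a set g(r) = (r - a)*f(r) = [-18/(r - 11/2)**3] / (r - a').
Simple pole: residue = g(a) at a = 6 + (1/6)*sqrt(1362), which is -600048/91733851 + (884520/20823584177)*sqrt(1362).
List the singular points by increasing real part (a conjugate pair: the negative imaginary part first).

Radius of convergence at 0: -6 + (1/6)*sqrt(1362).
At 6 - (1/6)*sqrt(1362): a pole of order 1; residue -600048/91733851 - (884520/20823584177)*sqrt(1362).
At 11/2: a pole of order 3; residue 1200096/91733851.
At 6 + (1/6)*sqrt(1362): a pole of order 1; residue -600048/91733851 + (884520/20823584177)*sqrt(1362).
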